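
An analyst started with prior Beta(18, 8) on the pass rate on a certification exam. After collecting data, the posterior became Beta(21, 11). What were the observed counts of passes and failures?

3 passes and 3 failures

Under Beta–binomial conjugacy the posterior parameters are (a+s, b+f).
Match parameters: s=21−18=3, f=11−8=3.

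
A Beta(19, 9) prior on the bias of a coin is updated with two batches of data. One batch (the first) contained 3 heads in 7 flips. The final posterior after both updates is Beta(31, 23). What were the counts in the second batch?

Sequential conjugate updates are equivalent to a single update on the pooled data, so total successes = posterior α − prior α and total failures = posterior β − prior β.
Total across both batches: 31−19=12 heads, 23−9=14 tails.
Subtract the first batch: 12−3=9 heads and 14−4=10 tails.

9 heads and 10 tails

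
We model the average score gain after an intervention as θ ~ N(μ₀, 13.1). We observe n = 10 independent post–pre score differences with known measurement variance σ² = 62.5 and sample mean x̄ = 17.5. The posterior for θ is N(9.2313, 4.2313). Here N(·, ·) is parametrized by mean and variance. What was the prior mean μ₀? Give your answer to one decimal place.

μ₀ = -8.1

With known observation variance, the Normal–Normal posterior has precision τ_n = τ₀ + n/σ² and mean μ_n = (τ₀μ₀ + (n/σ²)x̄)/τ_n.
Here τ₀ = 1/13.1 = 0.076336 and τ_data = 10/62.5 = 0.160000, so τ_n = 0.236336.
Rearranging for μ₀: μ₀ = (μ_n·τ_n − τ_data·x̄)/τ₀ = (9.2313·0.236336 − 0.160000·17.5) / 0.076336 = -0.618311/0.076336 ≈ -8.1.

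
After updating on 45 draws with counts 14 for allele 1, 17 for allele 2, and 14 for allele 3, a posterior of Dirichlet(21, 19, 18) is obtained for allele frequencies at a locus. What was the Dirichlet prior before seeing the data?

Dirichlet(7, 2, 4)

For a Dirichlet(α) prior with multinomial counts c, the posterior is Dirichlet(α + c) componentwise.
Subtract each count from the matching posterior parameter: 21−14=7, 19−17=2, 18−14=4.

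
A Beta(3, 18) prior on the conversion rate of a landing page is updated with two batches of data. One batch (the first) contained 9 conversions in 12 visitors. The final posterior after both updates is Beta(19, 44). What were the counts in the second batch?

7 conversions and 23 bounces

Sequential conjugate updates are equivalent to a single update on the pooled data, so total successes = posterior α − prior α and total failures = posterior β − prior β.
Total across both batches: 19−3=16 conversions, 44−18=26 bounces.
Subtract the first batch: 16−9=7 conversions and 26−3=23 bounces.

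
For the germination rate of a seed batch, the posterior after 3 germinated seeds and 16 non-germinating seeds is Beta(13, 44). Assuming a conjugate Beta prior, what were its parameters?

A Beta(α, β) prior with s successes and f failures in binomial data gives a Beta(α+s, β+f) posterior.
So α = 13 − 3 = 10 and β = 44 − 16 = 28.

Beta(10, 28)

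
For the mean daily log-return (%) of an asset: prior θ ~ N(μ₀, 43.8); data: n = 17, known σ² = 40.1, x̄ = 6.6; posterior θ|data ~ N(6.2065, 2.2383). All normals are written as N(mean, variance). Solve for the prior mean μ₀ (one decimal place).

μ₀ = -1.1

The posterior mean is a precision-weighted average: μ_n = (τ₀μ₀ + τ_data·x̄)/(τ₀+τ_data), with τ₀=1/σ₀² and τ_data=n/σ².
Here τ₀ = 1/43.8 = 0.022831 and τ_data = 17/40.1 = 0.423940, so τ_n = 0.446771.
Rearranging for μ₀: μ₀ = (μ_n·τ_n − τ_data·x̄)/τ₀ = (6.2065·0.446771 − 0.423940·6.6) / 0.022831 = -0.025120/0.022831 ≈ -1.1.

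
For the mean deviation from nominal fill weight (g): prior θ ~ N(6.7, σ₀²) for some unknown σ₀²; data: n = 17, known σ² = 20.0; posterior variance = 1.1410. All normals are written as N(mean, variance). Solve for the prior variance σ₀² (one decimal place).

σ₀² = 37.8

For the Normal–Normal model with known σ², precisions add: τ_n = τ₀ + n/σ².
So 1/σ₀² = 1/1.1410 − 17/20.0 = 0.876424 − 0.850000 = 0.026424.
Hence σ₀² = 1/0.026424 ≈ 37.8.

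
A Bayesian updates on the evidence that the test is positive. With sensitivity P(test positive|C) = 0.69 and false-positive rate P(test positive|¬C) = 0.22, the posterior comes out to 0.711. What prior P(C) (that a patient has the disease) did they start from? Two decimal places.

P(C) = 0.44

Bayes' rule in odds form gives O(C|E) = O(C)·[P(E|C)/P(E|¬C)], hence O(C) = O(C|E)/LR.
Posterior odds = 0.711/(1−0.711) = 2.4602. LR = 0.69/0.22 = 3.1364.
Prior odds = 2.4602/3.1364 = 0.7844, so P(C) = 0.7844/(1+0.7844) ≈ 0.44.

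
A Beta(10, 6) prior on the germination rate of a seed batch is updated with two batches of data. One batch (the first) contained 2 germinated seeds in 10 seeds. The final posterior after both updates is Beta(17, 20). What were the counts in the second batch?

5 germinated seeds and 6 non-germinating seeds

Sequential conjugate updates are equivalent to a single update on the pooled data, so total successes = posterior α − prior α and total failures = posterior β − prior β.
Total across both batches: 17−10=7 germinated seeds, 20−6=14 non-germinating seeds.
Subtract the first batch: 7−2=5 germinated seeds and 14−8=6 non-germinating seeds.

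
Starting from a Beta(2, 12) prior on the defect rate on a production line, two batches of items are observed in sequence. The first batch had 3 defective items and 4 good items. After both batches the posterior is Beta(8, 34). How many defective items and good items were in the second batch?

3 defective items and 18 good items

Because Beta–binomial updating is additive in the counts, the combined data contributed (α_post−α_prior, β_post−β_prior) successes and failures.
Total across both batches: 8−2=6 defective items, 34−12=22 good items.
Subtract the first batch: 6−3=3 defective items and 22−4=18 good items.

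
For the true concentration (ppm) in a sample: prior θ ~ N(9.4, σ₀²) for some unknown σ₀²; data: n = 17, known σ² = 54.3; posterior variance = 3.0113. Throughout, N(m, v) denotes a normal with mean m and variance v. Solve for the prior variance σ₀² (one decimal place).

Posterior precision equals prior precision plus data precision: 1/σ_n² = 1/σ₀² + n/σ².
So 1/σ₀² = 1/3.0113 − 17/54.3 = 0.332082 − 0.313076 = 0.019006.
Hence σ₀² = 1/0.019006 ≈ 52.6.

σ₀² = 52.6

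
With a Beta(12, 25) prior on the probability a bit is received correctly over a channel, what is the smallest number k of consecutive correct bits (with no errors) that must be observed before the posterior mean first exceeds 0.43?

k = 7

After k correct bits and 0 errors the posterior is Beta(12+k, 25), with mean (12+k)/(12+25+k).
Set (12+k)/(37+k) > 0.43 and solve: k > (0.43·37 − 12)/(1 − 0.43) = 6.860.
The smallest integer exceeding 6.860 is 7.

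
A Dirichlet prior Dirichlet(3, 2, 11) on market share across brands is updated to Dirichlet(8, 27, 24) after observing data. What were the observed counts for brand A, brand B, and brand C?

counts (5, 25, 13)

For a Dirichlet(α) prior with multinomial counts c, the posterior is Dirichlet(α + c) componentwise.
Counts are posterior − prior componentwise: 8−3=5, 27−2=25, 24−11=13.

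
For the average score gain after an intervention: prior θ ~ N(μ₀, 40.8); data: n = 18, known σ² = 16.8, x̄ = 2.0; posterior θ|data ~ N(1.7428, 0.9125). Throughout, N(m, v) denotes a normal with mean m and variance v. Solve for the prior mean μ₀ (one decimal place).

The posterior mean is a precision-weighted average: μ_n = (τ₀μ₀ + τ_data·x̄)/(τ₀+τ_data), with τ₀=1/σ₀² and τ_data=n/σ².
Here τ₀ = 1/40.8 = 0.024510 and τ_data = 18/16.8 = 1.071429, so τ_n = 1.095939.
Rearranging for μ₀: μ₀ = (μ_n·τ_n − τ_data·x̄)/τ₀ = (1.7428·1.095939 − 1.071429·2.0) / 0.024510 = -0.232856/0.024510 ≈ -9.5.

μ₀ = -9.5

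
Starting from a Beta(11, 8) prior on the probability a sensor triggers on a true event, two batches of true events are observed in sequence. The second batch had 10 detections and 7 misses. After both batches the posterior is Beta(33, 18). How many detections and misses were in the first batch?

12 detections and 3 misses

Sequential conjugate updates are equivalent to a single update on the pooled data, so total successes = posterior α − prior α and total failures = posterior β − prior β.
Total across both batches: 33−11=22 detections, 18−8=10 misses.
Subtract the second batch: 22−10=12 detections and 10−7=3 misses.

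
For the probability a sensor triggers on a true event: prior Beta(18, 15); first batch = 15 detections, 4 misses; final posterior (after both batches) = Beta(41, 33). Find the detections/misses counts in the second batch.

Because Beta–binomial updating is additive in the counts, the combined data contributed (α_post−α_prior, β_post−β_prior) successes and failures.
Total across both batches: 41−18=23 detections, 33−15=18 misses.
Subtract the first batch: 23−15=8 detections and 18−4=14 misses.

8 detections and 14 misses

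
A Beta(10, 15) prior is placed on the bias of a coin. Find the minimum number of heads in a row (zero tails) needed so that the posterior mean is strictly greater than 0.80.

k = 51

After k heads and 0 tails the posterior is Beta(10+k, 15), with mean (10+k)/(10+15+k).
Set (10+k)/(25+k) > 0.80 and solve: k > (0.80·25 − 10)/(1 − 0.80) = 50.000.
The smallest integer exceeding 50.000 is 51.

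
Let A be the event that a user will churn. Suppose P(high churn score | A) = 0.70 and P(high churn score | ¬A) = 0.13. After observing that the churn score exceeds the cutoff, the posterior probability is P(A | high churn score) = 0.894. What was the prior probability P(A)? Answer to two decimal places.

P(A) = 0.61

Bayes' rule in odds form gives O(A|E) = O(A)·[P(E|A)/P(E|¬A)], hence O(A) = O(A|E)/LR.
Posterior odds = 0.894/(1−0.894) = 8.4340. LR = 0.70/0.13 = 5.3846.
Prior odds = 8.4340/5.3846 = 1.5663, so P(A) = 1.5663/(1+1.5663) ≈ 0.61.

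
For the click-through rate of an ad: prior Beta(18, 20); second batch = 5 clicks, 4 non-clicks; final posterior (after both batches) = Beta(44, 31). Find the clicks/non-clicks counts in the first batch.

21 clicks and 7 non-clicks

Sequential conjugate updates are equivalent to a single update on the pooled data, so total successes = posterior α − prior α and total failures = posterior β − prior β.
Total across both batches: 44−18=26 clicks, 31−20=11 non-clicks.
Subtract the second batch: 26−5=21 clicks and 11−4=7 non-clicks.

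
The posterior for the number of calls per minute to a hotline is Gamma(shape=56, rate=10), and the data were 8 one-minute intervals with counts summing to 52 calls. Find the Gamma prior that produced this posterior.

Gamma–Poisson conjugacy: posterior shape = α + Σxᵢ, posterior rate = β + n.
So α = 56 − 52 = 4 and β = 10 − 8 = 2.

Gamma(shape=4, rate=2)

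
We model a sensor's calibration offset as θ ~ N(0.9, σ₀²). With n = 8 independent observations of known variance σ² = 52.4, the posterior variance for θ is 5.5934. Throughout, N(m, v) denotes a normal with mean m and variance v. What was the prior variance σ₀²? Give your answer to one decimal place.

For the Normal–Normal model with known σ², precisions add: τ_n = τ₀ + n/σ².
So 1/σ₀² = 1/5.5934 − 8/52.4 = 0.178782 − 0.152672 = 0.026110.
Hence σ₀² = 1/0.026110 ≈ 38.3.

σ₀² = 38.3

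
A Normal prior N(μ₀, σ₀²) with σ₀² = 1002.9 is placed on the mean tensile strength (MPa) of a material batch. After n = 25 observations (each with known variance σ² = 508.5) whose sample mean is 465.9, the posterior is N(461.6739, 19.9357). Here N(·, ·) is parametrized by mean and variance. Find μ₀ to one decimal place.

μ₀ = 253.3

The posterior mean is a precision-weighted average: μ_n = (τ₀μ₀ + τ_data·x̄)/(τ₀+τ_data), with τ₀=1/σ₀² and τ_data=n/σ².
Here τ₀ = 1/1002.9 = 0.000997 and τ_data = 25/508.5 = 0.049164, so τ_n = 0.050161.
Rearranging for μ₀: μ₀ = (μ_n·τ_n − τ_data·x̄)/τ₀ = (461.6739·0.050161 − 0.049164·465.9) / 0.000997 = 0.252517/0.000997 ≈ 253.3.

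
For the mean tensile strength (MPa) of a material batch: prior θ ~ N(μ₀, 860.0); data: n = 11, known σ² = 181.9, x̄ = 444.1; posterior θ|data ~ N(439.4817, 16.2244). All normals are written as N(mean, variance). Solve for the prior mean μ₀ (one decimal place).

With known observation variance, the Normal–Normal posterior has precision τ_n = τ₀ + n/σ² and mean μ_n = (τ₀μ₀ + (n/σ²)x̄)/τ_n.
Here τ₀ = 1/860.0 = 0.001163 and τ_data = 11/181.9 = 0.060473, so τ_n = 0.061636.
Rearranging for μ₀: μ₀ = (μ_n·τ_n − τ_data·x̄)/τ₀ = (439.4817·0.061636 − 0.060473·444.1) / 0.001163 = 0.231835/0.001163 ≈ 199.3.

μ₀ = 199.3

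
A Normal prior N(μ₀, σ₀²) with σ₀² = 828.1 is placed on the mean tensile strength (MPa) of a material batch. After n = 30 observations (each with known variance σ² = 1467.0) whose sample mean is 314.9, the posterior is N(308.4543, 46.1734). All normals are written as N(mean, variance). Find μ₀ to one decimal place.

μ₀ = 199.3

With known observation variance, the Normal–Normal posterior has precision τ_n = τ₀ + n/σ² and mean μ_n = (τ₀μ₀ + (n/σ²)x̄)/τ_n.
Here τ₀ = 1/828.1 = 0.001208 and τ_data = 30/1467.0 = 0.020450, so τ_n = 0.021658.
Rearranging for μ₀: μ₀ = (μ_n·τ_n − τ_data·x̄)/τ₀ = (308.4543·0.021658 − 0.020450·314.9) / 0.001208 = 0.240798/0.001208 ≈ 199.3.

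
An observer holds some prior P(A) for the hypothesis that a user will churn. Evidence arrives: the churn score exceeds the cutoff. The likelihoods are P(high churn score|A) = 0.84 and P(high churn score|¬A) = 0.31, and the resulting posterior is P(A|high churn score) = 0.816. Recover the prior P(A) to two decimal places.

P(A) = 0.62

In odds form, posterior odds = prior odds × likelihood ratio, so prior odds = posterior odds ÷ LR.
Posterior odds = 0.816/(1−0.816) = 4.4348. LR = 0.84/0.31 = 2.7097.
Prior odds = 4.4348/2.7097 = 1.6366, so P(A) = 1.6366/(1+1.6366) ≈ 0.62.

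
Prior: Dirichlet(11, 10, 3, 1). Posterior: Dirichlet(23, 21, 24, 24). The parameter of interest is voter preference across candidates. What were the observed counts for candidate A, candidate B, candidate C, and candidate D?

counts (12, 11, 21, 23)

For a Dirichlet(α) prior with multinomial counts c, the posterior is Dirichlet(α + c) componentwise.
Counts are posterior − prior componentwise: 23−11=12, 21−10=11, 24−3=21, 24−1=23.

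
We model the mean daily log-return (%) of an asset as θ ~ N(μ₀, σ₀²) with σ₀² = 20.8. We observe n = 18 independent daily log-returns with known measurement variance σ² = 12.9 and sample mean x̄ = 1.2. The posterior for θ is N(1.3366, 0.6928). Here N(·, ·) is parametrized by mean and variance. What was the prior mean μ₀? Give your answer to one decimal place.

μ₀ = 5.3

The posterior mean is a precision-weighted average: μ_n = (τ₀μ₀ + τ_data·x̄)/(τ₀+τ_data), with τ₀=1/σ₀² and τ_data=n/σ².
Here τ₀ = 1/20.8 = 0.048077 and τ_data = 18/12.9 = 1.395349, so τ_n = 1.443426.
Rearranging for μ₀: μ₀ = (μ_n·τ_n − τ_data·x̄)/τ₀ = (1.3366·1.443426 − 1.395349·1.2) / 0.048077 = 0.254864/0.048077 ≈ 5.3.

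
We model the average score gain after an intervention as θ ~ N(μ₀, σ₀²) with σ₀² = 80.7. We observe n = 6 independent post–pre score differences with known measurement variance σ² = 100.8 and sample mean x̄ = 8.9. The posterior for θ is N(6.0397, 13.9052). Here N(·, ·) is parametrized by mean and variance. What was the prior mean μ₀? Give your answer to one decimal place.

μ₀ = -7.7

With known observation variance, the Normal–Normal posterior has precision τ_n = τ₀ + n/σ² and mean μ_n = (τ₀μ₀ + (n/σ²)x̄)/τ_n.
Here τ₀ = 1/80.7 = 0.012392 and τ_data = 6/100.8 = 0.059524, so τ_n = 0.071916.
Rearranging for μ₀: μ₀ = (μ_n·τ_n − τ_data·x̄)/τ₀ = (6.0397·0.071916 − 0.059524·8.9) / 0.012392 = -0.095413/0.012392 ≈ -7.7.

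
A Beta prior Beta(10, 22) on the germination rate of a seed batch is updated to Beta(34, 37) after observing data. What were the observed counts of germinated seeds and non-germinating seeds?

Beta is conjugate to the binomial likelihood: posterior = Beta(a+s, b+f).
Match parameters: s=34−10=24, f=37−22=15.

24 germinated seeds and 15 non-germinating seeds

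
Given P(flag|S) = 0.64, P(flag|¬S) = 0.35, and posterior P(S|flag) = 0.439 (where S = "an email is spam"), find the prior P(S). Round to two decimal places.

P(S) = 0.30

Bayes' rule in odds form gives O(S|E) = O(S)·[P(E|S)/P(E|¬S)], hence O(S) = O(S|E)/LR.
Posterior odds = 0.439/(1−0.439) = 0.7825. LR = 0.64/0.35 = 1.8286.
Prior odds = 0.7825/1.8286 = 0.4279, so P(S) = 0.4279/(1+0.4279) ≈ 0.30.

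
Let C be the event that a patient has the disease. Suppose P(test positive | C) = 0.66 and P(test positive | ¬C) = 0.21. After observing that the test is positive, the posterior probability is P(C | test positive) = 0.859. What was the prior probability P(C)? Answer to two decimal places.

P(C) = 0.66

In odds form, posterior odds = prior odds × likelihood ratio, so prior odds = posterior odds ÷ LR.
Posterior odds = 0.859/(1−0.859) = 6.0922. LR = 0.66/0.21 = 3.1429.
Prior odds = 6.0922/3.1429 = 1.9384, so P(C) = 1.9384/(1+1.9384) ≈ 0.66.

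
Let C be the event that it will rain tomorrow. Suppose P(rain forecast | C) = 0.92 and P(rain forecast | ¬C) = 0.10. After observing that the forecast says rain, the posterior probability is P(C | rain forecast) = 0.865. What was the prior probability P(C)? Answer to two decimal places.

P(C) = 0.41

Bayes' rule in odds form gives O(C|E) = O(C)·[P(E|C)/P(E|¬C)], hence O(C) = O(C|E)/LR.
Posterior odds = 0.865/(1−0.865) = 6.4074. LR = 0.92/0.10 = 9.2000.
Prior odds = 6.4074/9.2000 = 0.6965, so P(C) = 0.6965/(1+0.6965) ≈ 0.41.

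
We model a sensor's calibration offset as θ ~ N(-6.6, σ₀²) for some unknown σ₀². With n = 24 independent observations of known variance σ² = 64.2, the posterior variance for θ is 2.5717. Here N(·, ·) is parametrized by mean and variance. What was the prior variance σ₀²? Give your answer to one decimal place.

σ₀² = 66.6

Posterior precision equals prior precision plus data precision: 1/σ_n² = 1/σ₀² + n/σ².
So 1/σ₀² = 1/2.5717 − 24/64.2 = 0.388848 − 0.373832 = 0.015016.
Hence σ₀² = 1/0.015016 ≈ 66.6.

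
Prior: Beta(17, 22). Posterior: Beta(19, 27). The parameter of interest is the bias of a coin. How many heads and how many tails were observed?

2 heads and 5 tails

A Beta(a, b) prior with s successes and f failures in binomial data gives a Beta(a+s, b+f) posterior.
Match parameters: s=19−17=2, f=27−22=5.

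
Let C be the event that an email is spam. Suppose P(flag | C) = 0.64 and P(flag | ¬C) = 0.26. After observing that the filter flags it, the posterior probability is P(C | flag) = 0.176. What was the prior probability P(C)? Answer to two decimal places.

Bayes' rule in odds form gives O(C|E) = O(C)·[P(E|C)/P(E|¬C)], hence O(C) = O(C|E)/LR.
Posterior odds = 0.176/(1−0.176) = 0.2136. LR = 0.64/0.26 = 2.4615.
Prior odds = 0.2136/2.4615 = 0.0868, so P(C) = 0.0868/(1+0.0868) ≈ 0.08.

P(C) = 0.08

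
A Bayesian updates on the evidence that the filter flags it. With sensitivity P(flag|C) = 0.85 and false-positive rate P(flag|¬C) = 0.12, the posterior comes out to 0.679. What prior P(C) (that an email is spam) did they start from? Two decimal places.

P(C) = 0.23

In odds form, posterior odds = prior odds × likelihood ratio, so prior odds = posterior odds ÷ LR.
Posterior odds = 0.679/(1−0.679) = 2.1153. LR = 0.85/0.12 = 7.0833.
Prior odds = 2.1153/7.0833 = 0.2986, so P(C) = 0.2986/(1+0.2986) ≈ 0.23.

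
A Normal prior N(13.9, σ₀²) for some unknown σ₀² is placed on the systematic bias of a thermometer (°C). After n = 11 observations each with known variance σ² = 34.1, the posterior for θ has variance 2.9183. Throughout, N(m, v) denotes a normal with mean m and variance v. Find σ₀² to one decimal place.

Posterior precision equals prior precision plus data precision: 1/σ_n² = 1/σ₀² + n/σ².
So 1/σ₀² = 1/2.9183 − 11/34.1 = 0.342665 − 0.322581 = 0.020084.
Hence σ₀² = 1/0.020084 ≈ 49.8.

σ₀² = 49.8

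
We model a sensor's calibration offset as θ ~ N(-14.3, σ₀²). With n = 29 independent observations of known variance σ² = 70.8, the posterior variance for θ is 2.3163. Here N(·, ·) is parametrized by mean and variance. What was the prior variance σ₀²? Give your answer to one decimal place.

Posterior precision equals prior precision plus data precision: 1/σ_n² = 1/σ₀² + n/σ².
So 1/σ₀² = 1/2.3163 − 29/70.8 = 0.431723 − 0.409605 = 0.022118.
Hence σ₀² = 1/0.022118 ≈ 45.2.

σ₀² = 45.2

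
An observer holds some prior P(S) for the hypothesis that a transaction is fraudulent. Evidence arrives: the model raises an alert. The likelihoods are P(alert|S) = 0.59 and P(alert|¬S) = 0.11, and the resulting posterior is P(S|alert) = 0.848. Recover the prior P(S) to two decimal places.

P(S) = 0.51

Bayes' rule in odds form gives O(S|E) = O(S)·[P(E|S)/P(E|¬S)], hence O(S) = O(S|E)/LR.
Posterior odds = 0.848/(1−0.848) = 5.5789. LR = 0.59/0.11 = 5.3636.
Prior odds = 5.5789/5.3636 = 1.0401, so P(S) = 1.0401/(1+1.0401) ≈ 0.51.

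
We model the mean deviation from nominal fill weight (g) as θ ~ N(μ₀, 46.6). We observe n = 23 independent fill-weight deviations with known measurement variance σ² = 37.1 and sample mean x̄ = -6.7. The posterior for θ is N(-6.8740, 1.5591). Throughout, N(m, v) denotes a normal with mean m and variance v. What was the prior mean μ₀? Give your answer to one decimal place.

With known observation variance, the Normal–Normal posterior has precision τ_n = τ₀ + n/σ² and mean μ_n = (τ₀μ₀ + (n/σ²)x̄)/τ_n.
Here τ₀ = 1/46.6 = 0.021459 and τ_data = 23/37.1 = 0.619946, so τ_n = 0.641405.
Rearranging for μ₀: μ₀ = (μ_n·τ_n − τ_data·x̄)/τ₀ = (-6.8740·0.641405 − 0.619946·-6.7) / 0.021459 = -0.255380/0.021459 ≈ -11.9.

μ₀ = -11.9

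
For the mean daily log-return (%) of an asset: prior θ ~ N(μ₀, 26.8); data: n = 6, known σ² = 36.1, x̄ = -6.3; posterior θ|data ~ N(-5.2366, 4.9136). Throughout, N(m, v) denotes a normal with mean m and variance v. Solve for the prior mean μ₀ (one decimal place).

The posterior mean is a precision-weighted average: μ_n = (τ₀μ₀ + τ_data·x̄)/(τ₀+τ_data), with τ₀=1/σ₀² and τ_data=n/σ².
Here τ₀ = 1/26.8 = 0.037313 and τ_data = 6/36.1 = 0.166205, so τ_n = 0.203518.
Rearranging for μ₀: μ₀ = (μ_n·τ_n − τ_data·x̄)/τ₀ = (-5.2366·0.203518 − 0.166205·-6.3) / 0.037313 = -0.018651/0.037313 ≈ -0.5.

μ₀ = -0.5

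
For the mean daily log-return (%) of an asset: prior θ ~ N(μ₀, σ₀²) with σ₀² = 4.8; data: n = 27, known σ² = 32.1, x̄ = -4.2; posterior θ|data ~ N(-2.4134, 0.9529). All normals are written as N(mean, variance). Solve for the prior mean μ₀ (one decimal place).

μ₀ = 4.8

The posterior mean is a precision-weighted average: μ_n = (τ₀μ₀ + τ_data·x̄)/(τ₀+τ_data), with τ₀=1/σ₀² and τ_data=n/σ².
Here τ₀ = 1/4.8 = 0.208333 and τ_data = 27/32.1 = 0.841121, so τ_n = 1.049454.
Rearranging for μ₀: μ₀ = (μ_n·τ_n − τ_data·x̄)/τ₀ = (-2.4134·1.049454 − 0.841121·-4.2) / 0.208333 = 0.999956/0.208333 ≈ 4.8.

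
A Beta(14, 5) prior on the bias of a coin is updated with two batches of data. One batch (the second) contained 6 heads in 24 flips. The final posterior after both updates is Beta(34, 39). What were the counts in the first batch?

14 heads and 16 tails

Because Beta–binomial updating is additive in the counts, the combined data contributed (α_post−α_prior, β_post−β_prior) successes and failures.
Total across both batches: 34−14=20 heads, 39−5=34 tails.
Subtract the second batch: 20−6=14 heads and 34−18=16 tails.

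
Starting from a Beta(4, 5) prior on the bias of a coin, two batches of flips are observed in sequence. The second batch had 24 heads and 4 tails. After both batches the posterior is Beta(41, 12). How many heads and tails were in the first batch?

Because Beta–binomial updating is additive in the counts, the combined data contributed (α_post−α_prior, β_post−β_prior) successes and failures.
Total across both batches: 41−4=37 heads, 12−5=7 tails.
Subtract the second batch: 37−24=13 heads and 7−4=3 tails.

13 heads and 3 tails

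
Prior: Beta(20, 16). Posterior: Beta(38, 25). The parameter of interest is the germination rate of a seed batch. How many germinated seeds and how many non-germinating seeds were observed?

18 germinated seeds and 9 non-germinating seeds

Under Beta–binomial conjugacy the posterior parameters are (α+s, β+f).
Match parameters: s=38−20=18, f=25−16=9.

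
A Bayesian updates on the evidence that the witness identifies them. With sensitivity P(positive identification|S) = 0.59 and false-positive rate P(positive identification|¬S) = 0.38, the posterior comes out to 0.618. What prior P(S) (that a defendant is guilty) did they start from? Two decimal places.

P(S) = 0.51

Bayes' rule in odds form gives O(S|E) = O(S)·[P(E|S)/P(E|¬S)], hence O(S) = O(S|E)/LR.
Posterior odds = 0.618/(1−0.618) = 1.6178. LR = 0.59/0.38 = 1.5526.
Prior odds = 1.6178/1.5526 = 1.0420, so P(S) = 1.0420/(1+1.0420) ≈ 0.51.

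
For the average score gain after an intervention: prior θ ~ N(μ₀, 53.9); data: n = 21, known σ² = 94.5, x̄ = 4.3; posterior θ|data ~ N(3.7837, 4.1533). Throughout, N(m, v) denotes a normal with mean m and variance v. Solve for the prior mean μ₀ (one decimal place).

With known observation variance, the Normal–Normal posterior has precision τ_n = τ₀ + n/σ² and mean μ_n = (τ₀μ₀ + (n/σ²)x̄)/τ_n.
Here τ₀ = 1/53.9 = 0.018553 and τ_data = 21/94.5 = 0.222222, so τ_n = 0.240775.
Rearranging for μ₀: μ₀ = (μ_n·τ_n − τ_data·x̄)/τ₀ = (3.7837·0.240775 − 0.222222·4.3) / 0.018553 = -0.044534/0.018553 ≈ -2.4.

μ₀ = -2.4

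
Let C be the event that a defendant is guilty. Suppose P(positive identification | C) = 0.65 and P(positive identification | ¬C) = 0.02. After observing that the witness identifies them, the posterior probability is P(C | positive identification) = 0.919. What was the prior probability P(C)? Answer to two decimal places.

In odds form, posterior odds = prior odds × likelihood ratio, so prior odds = posterior odds ÷ LR.
Posterior odds = 0.919/(1−0.919) = 11.3457. LR = 0.65/0.02 = 32.5000.
Prior odds = 11.3457/32.5000 = 0.3491, so P(C) = 0.3491/(1+0.3491) ≈ 0.26.

P(C) = 0.26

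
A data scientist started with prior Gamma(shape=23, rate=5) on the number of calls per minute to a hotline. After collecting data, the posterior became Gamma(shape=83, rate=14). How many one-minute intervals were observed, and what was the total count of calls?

Gamma–Poisson conjugacy: posterior shape = α + Σxᵢ, posterior rate = β + n.
Matching: Σxᵢ = 83 − 23 = 60 and n = 14 − 5 = 9.

n = 9 one-minute intervals with total 60 calls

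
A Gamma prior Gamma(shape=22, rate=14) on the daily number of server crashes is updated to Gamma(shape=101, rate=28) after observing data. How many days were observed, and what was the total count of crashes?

n = 14 days with total 79 crashes

Gamma–Poisson conjugacy: posterior shape = α + Σxᵢ, posterior rate = β + n.
Matching: Σxᵢ = 101 − 22 = 79 and n = 28 − 14 = 14.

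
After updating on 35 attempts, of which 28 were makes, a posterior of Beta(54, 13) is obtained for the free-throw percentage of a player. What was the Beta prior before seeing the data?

Beta(26, 6)

Under Beta–binomial conjugacy the posterior parameters are (α+s, β+f).
Subtract the data counts: 54−28=26, 13−7=6.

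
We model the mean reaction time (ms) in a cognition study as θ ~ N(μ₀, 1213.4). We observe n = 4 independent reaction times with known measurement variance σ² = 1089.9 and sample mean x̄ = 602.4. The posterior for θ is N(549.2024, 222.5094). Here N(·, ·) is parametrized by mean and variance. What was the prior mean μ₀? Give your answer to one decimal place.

The posterior mean is a precision-weighted average: μ_n = (τ₀μ₀ + τ_data·x̄)/(τ₀+τ_data), with τ₀=1/σ₀² and τ_data=n/σ².
Here τ₀ = 1/1213.4 = 0.000824 and τ_data = 4/1089.9 = 0.003670, so τ_n = 0.004494.
Rearranging for μ₀: μ₀ = (μ_n·τ_n − τ_data·x̄)/τ₀ = (549.2024·0.004494 − 0.003670·602.4) / 0.000824 = 0.257308/0.000824 ≈ 312.3.

μ₀ = 312.3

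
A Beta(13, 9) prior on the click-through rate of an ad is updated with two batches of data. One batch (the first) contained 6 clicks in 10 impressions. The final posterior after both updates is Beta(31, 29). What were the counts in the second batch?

Because Beta–binomial updating is additive in the counts, the combined data contributed (α_post−α_prior, β_post−β_prior) successes and failures.
Total across both batches: 31−13=18 clicks, 29−9=20 non-clicks.
Subtract the first batch: 18−6=12 clicks and 20−4=16 non-clicks.

12 clicks and 16 non-clicks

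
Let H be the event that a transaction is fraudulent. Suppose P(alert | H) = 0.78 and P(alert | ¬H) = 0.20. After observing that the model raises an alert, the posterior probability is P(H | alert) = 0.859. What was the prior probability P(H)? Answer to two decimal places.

P(H) = 0.61

In odds form, posterior odds = prior odds × likelihood ratio, so prior odds = posterior odds ÷ LR.
Posterior odds = 0.859/(1−0.859) = 6.0922. LR = 0.78/0.20 = 3.9000.
Prior odds = 6.0922/3.9000 = 1.5621, so P(H) = 1.5621/(1+1.5621) ≈ 0.61.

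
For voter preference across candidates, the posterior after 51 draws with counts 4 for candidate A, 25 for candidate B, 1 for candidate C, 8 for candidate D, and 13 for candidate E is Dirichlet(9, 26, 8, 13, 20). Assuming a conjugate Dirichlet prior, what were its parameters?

For a Dirichlet(α) prior with multinomial counts c, the posterior is Dirichlet(α + c) componentwise.
Subtract each count from the matching posterior parameter: 9−4=5, 26−25=1, 8−1=7, 13−8=5, 20−13=7.

Dirichlet(5, 1, 7, 5, 7)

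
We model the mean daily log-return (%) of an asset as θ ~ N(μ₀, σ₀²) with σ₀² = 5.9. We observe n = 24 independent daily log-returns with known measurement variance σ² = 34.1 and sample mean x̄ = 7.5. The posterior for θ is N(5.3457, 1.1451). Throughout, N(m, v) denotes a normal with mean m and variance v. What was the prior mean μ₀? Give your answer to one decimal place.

The posterior mean is a precision-weighted average: μ_n = (τ₀μ₀ + τ_data·x̄)/(τ₀+τ_data), with τ₀=1/σ₀² and τ_data=n/σ².
Here τ₀ = 1/5.9 = 0.169492 and τ_data = 24/34.1 = 0.703812, so τ_n = 0.873304.
Rearranging for μ₀: μ₀ = (μ_n·τ_n − τ_data·x̄)/τ₀ = (5.3457·0.873304 − 0.703812·7.5) / 0.169492 = -0.610169/0.169492 ≈ -3.6.

μ₀ = -3.6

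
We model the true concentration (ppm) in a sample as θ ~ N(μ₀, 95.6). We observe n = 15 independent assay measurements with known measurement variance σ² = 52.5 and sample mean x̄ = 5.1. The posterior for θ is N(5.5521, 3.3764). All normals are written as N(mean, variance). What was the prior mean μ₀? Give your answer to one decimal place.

With known observation variance, the Normal–Normal posterior has precision τ_n = τ₀ + n/σ² and mean μ_n = (τ₀μ₀ + (n/σ²)x̄)/τ_n.
Here τ₀ = 1/95.6 = 0.010460 and τ_data = 15/52.5 = 0.285714, so τ_n = 0.296174.
Rearranging for μ₀: μ₀ = (μ_n·τ_n − τ_data·x̄)/τ₀ = (5.5521·0.296174 − 0.285714·5.1) / 0.010460 = 0.187246/0.010460 ≈ 17.9.

μ₀ = 17.9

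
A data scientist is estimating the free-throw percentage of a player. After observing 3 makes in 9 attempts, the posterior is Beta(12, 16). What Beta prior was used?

A Beta(a, b) prior with s successes and f failures in binomial data gives a Beta(a+s, b+f) posterior.
Subtract the data counts: 12−3=9, 16−6=10.

Beta(9, 10)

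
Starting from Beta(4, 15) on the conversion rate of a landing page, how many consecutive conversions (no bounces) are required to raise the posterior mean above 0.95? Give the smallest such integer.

After k conversions and 0 bounces the posterior is Beta(4+k, 15), with mean (4+k)/(4+15+k).
Set (4+k)/(19+k) > 0.95 and solve: k > (0.95·19 − 4)/(1 − 0.95) = 281.000.
The smallest integer exceeding 281.000 is 282.

k = 282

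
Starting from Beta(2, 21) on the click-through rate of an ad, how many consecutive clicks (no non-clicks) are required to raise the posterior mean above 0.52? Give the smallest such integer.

After k clicks and 0 non-clicks the posterior is Beta(2+k, 21), with mean (2+k)/(2+21+k).
Set (2+k)/(23+k) > 0.52 and solve: k > (0.52·23 − 2)/(1 − 0.52) = 20.750.
The smallest integer exceeding 20.750 is 21, and checking k=21: (23)/(44) = 0.5227 > 0.52.

k = 21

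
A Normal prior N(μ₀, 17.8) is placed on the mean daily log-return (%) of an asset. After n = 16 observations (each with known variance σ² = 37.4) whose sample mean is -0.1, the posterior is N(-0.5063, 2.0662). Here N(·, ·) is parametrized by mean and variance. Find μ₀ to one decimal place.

The posterior mean is a precision-weighted average: μ_n = (τ₀μ₀ + τ_data·x̄)/(τ₀+τ_data), with τ₀=1/σ₀² and τ_data=n/σ².
Here τ₀ = 1/17.8 = 0.056180 and τ_data = 16/37.4 = 0.427807, so τ_n = 0.483987.
Rearranging for μ₀: μ₀ = (μ_n·τ_n − τ_data·x̄)/τ₀ = (-0.5063·0.483987 − 0.427807·-0.1) / 0.056180 = -0.202262/0.056180 ≈ -3.6.

μ₀ = -3.6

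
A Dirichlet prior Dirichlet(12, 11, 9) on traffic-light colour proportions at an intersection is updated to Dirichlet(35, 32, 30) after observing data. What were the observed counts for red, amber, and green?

For a Dirichlet(α) prior with multinomial counts c, the posterior is Dirichlet(α + c) componentwise.
Counts are posterior − prior componentwise: 35−12=23, 32−11=21, 30−9=21.

counts (23, 21, 21)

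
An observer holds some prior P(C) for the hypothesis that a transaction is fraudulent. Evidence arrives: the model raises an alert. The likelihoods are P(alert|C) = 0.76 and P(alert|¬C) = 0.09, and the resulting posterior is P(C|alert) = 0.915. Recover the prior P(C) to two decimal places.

Bayes' rule in odds form gives O(C|E) = O(C)·[P(E|C)/P(E|¬C)], hence O(C) = O(C|E)/LR.
Posterior odds = 0.915/(1−0.915) = 10.7647. LR = 0.76/0.09 = 8.4444.
Prior odds = 10.7647/8.4444 = 1.2748, so P(C) = 1.2748/(1+1.2748) ≈ 0.56.

P(C) = 0.56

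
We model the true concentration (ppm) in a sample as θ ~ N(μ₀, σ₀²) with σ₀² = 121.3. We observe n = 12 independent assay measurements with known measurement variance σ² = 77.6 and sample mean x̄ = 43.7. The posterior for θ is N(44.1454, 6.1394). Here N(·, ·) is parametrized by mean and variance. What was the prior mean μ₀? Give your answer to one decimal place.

With known observation variance, the Normal–Normal posterior has precision τ_n = τ₀ + n/σ² and mean μ_n = (τ₀μ₀ + (n/σ²)x̄)/τ_n.
Here τ₀ = 1/121.3 = 0.008244 and τ_data = 12/77.6 = 0.154639, so τ_n = 0.162883.
Rearranging for μ₀: μ₀ = (μ_n·τ_n − τ_data·x̄)/τ₀ = (44.1454·0.162883 − 0.154639·43.7) / 0.008244 = 0.432811/0.008244 ≈ 52.5.

μ₀ = 52.5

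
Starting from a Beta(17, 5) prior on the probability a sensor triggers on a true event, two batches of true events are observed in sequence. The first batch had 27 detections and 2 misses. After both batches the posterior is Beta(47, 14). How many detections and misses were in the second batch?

Sequential conjugate updates are equivalent to a single update on the pooled data, so total successes = posterior α − prior α and total failures = posterior β − prior β.
Total across both batches: 47−17=30 detections, 14−5=9 misses.
Subtract the first batch: 30−27=3 detections and 9−2=7 misses.

3 detections and 7 misses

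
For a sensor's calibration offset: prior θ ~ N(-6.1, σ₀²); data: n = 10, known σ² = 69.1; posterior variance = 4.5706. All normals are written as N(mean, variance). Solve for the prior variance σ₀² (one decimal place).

Posterior precision equals prior precision plus data precision: 1/σ_n² = 1/σ₀² + n/σ².
So 1/σ₀² = 1/4.5706 − 10/69.1 = 0.218790 − 0.144718 = 0.074072.
Hence σ₀² = 1/0.074072 ≈ 13.5.

σ₀² = 13.5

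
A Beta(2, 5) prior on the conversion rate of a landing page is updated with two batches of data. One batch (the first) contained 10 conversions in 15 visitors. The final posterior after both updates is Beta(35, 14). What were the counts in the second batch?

Sequential conjugate updates are equivalent to a single update on the pooled data, so total successes = posterior α − prior α and total failures = posterior β − prior β.
Total across both batches: 35−2=33 conversions, 14−5=9 bounces.
Subtract the first batch: 33−10=23 conversions and 9−5=4 bounces.

23 conversions and 4 bounces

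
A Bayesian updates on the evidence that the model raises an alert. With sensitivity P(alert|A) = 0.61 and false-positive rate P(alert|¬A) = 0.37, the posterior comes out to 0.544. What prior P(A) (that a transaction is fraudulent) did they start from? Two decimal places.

P(A) = 0.42

In odds form, posterior odds = prior odds × likelihood ratio, so prior odds = posterior odds ÷ LR.
Posterior odds = 0.544/(1−0.544) = 1.1930. LR = 0.61/0.37 = 1.6486.
Prior odds = 1.1930/1.6486 = 0.7236, so P(A) = 0.7236/(1+0.7236) ≈ 0.42.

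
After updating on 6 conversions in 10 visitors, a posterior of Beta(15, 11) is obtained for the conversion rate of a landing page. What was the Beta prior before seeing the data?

Beta(9, 7)

A Beta(α, β) prior with s successes and f failures in binomial data gives a Beta(α+s, β+f) posterior.
So α = 15 − 6 = 9 and β = 11 − 4 = 7.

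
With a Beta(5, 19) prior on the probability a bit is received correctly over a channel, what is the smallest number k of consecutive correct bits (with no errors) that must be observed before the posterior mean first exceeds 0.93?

k = 248

After k correct bits and 0 errors the posterior is Beta(5+k, 19), with mean (5+k)/(5+19+k).
Set (5+k)/(24+k) > 0.93 and solve: k > (0.93·24 − 5)/(1 − 0.93) = 247.429.
The smallest integer exceeding 247.429 is 248.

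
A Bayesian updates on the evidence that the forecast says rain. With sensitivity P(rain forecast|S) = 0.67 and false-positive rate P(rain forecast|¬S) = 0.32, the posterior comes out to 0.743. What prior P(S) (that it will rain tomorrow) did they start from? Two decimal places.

In odds form, posterior odds = prior odds × likelihood ratio, so prior odds = posterior odds ÷ LR.
Posterior odds = 0.743/(1−0.743) = 2.8911. LR = 0.67/0.32 = 2.0938.
Prior odds = 2.8911/2.0938 = 1.3808, so P(S) = 1.3808/(1+1.3808) ≈ 0.58.

P(S) = 0.58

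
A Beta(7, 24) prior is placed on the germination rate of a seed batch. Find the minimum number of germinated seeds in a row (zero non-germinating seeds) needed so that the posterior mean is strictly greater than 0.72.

After k germinated seeds and 0 non-germinating seeds the posterior is Beta(7+k, 24), with mean (7+k)/(7+24+k).
Set (7+k)/(31+k) > 0.72 and solve: k > (0.72·31 − 7)/(1 − 0.72) = 54.714.
The smallest integer exceeding 54.714 is 55, and checking k=55: (62)/(86) = 0.7209 > 0.72.

k = 55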